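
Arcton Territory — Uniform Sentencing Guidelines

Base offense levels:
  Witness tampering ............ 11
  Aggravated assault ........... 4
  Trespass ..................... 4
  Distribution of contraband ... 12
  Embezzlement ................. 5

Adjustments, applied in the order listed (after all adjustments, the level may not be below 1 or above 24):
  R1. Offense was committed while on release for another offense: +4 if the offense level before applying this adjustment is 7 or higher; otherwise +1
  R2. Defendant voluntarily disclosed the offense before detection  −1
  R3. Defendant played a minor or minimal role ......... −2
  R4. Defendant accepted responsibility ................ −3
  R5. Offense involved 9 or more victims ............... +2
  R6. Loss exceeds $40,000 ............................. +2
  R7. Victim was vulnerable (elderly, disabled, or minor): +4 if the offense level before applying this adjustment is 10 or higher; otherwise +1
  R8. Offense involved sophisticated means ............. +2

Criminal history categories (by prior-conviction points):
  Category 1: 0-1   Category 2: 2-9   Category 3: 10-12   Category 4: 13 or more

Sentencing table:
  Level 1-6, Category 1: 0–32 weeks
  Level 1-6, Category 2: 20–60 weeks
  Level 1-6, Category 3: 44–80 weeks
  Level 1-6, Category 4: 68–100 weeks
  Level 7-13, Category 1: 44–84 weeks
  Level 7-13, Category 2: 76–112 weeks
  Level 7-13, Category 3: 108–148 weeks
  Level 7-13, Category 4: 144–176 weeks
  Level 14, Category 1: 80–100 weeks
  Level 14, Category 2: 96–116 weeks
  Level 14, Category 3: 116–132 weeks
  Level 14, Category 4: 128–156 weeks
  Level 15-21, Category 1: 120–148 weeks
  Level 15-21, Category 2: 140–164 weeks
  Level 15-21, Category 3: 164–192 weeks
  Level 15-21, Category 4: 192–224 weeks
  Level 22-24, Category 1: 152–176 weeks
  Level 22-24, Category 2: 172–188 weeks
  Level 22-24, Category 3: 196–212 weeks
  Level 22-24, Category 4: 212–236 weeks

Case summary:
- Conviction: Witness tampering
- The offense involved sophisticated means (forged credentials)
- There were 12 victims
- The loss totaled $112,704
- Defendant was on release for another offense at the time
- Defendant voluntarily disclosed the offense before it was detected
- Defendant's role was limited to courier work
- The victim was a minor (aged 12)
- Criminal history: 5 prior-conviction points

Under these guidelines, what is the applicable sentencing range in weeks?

172-188 weeks

Base offense level for witness tampering: 11.
R1 applies (level before this adjustment is 11 ≥ 7, so +4): 11 + 4 = 15.
R2 applies: 15 − 1 = 14.
R3 applies: 14 − 2 = 12.
R4 does not apply.
R5 applies: 12 + 2 = 14.
R6 applies: 14 + 2 = 16.
R7 applies (level before this adjustment is 16 ≥ 10, so +4): 16 + 4 = 20.
R8 applies: 20 + 2 = 22.
Final offense level: 22.
Criminal history: 5 prior points → Category 2 (2-9).
Level 22 falls in the 22-24 band.
Grid: Level 22-24 × Category 2 = 172-188 weeks.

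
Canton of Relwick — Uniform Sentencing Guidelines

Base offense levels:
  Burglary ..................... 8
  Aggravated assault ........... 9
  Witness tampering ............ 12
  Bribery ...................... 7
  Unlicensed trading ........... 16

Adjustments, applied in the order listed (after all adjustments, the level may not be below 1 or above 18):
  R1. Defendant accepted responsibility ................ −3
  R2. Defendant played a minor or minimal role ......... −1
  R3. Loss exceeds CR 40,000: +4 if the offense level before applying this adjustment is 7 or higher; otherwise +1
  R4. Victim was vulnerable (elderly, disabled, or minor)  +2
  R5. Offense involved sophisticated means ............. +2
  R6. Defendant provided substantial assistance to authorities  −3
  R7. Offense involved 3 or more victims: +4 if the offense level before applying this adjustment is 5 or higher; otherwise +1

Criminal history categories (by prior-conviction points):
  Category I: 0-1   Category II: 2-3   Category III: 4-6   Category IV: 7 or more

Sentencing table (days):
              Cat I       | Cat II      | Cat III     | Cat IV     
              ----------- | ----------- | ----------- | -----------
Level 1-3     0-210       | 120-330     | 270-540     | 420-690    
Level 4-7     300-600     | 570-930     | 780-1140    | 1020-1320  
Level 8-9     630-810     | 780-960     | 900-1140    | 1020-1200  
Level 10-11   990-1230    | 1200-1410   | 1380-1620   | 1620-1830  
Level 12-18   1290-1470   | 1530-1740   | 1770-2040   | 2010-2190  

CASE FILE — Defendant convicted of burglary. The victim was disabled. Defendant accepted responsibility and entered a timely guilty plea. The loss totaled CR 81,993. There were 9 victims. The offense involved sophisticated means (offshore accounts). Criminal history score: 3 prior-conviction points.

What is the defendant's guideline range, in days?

Base offense level for burglary: 8.
R1 applies: 8 − 3 = 5.
R3 applies (level before this adjustment is 5 < 7, so +1): 5 + 1 = 6.
R4 applies: 6 + 2 = 8.
R5 applies: 8 + 2 = 10.
R6 does not apply.
R7 applies (level before this adjustment is 10 ≥ 5, so +4): 10 + 4 = 14.
Final offense level: 14.
Criminal history: 3 prior points → Category II (2-3).
Level 14 falls in the 12-18 band.
Grid: Level 12-18 × Category II = 1530-1740 days.

1530-1740 days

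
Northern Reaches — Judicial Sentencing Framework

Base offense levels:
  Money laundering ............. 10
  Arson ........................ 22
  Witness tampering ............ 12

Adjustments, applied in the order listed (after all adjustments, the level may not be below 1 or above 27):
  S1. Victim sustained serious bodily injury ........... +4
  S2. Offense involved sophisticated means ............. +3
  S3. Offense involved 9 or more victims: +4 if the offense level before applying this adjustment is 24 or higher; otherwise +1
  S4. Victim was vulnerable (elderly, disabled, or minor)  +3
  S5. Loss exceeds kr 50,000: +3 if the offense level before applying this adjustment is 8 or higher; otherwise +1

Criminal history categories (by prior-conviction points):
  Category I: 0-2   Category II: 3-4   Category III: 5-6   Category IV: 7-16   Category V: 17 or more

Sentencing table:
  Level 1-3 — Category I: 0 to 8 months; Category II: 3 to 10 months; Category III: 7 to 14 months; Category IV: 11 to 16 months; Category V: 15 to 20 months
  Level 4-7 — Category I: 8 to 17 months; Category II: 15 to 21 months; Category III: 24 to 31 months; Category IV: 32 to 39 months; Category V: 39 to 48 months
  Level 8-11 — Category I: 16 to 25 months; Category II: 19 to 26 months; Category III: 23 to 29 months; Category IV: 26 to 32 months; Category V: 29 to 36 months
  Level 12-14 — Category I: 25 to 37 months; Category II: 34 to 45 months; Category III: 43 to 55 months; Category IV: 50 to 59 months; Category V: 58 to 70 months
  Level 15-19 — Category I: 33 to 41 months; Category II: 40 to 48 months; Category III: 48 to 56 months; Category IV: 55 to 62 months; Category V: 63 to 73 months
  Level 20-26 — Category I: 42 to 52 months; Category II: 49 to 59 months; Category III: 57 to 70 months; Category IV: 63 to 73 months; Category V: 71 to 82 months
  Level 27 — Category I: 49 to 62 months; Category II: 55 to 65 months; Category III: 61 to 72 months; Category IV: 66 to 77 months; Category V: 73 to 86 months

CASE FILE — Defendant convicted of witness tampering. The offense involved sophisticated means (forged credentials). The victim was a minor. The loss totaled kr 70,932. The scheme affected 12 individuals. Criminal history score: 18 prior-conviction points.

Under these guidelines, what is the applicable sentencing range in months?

Base offense level for witness tampering: 12.
S1 does not apply.
S2 applies: 12 + 3 = 15.
S3 applies (level before this adjustment is 15 < 24, so +1): 15 + 1 = 16.
S4 applies: 16 + 3 = 19.
S5 applies (level before this adjustment is 19 ≥ 8, so +3): 19 + 3 = 22.
Final offense level: 22.
Criminal history: 18 prior points → Category V (17+).
Level 22 falls in the 20-26 band.
Grid: Level 20-26 × Category V = 71-82 months.

71-82 months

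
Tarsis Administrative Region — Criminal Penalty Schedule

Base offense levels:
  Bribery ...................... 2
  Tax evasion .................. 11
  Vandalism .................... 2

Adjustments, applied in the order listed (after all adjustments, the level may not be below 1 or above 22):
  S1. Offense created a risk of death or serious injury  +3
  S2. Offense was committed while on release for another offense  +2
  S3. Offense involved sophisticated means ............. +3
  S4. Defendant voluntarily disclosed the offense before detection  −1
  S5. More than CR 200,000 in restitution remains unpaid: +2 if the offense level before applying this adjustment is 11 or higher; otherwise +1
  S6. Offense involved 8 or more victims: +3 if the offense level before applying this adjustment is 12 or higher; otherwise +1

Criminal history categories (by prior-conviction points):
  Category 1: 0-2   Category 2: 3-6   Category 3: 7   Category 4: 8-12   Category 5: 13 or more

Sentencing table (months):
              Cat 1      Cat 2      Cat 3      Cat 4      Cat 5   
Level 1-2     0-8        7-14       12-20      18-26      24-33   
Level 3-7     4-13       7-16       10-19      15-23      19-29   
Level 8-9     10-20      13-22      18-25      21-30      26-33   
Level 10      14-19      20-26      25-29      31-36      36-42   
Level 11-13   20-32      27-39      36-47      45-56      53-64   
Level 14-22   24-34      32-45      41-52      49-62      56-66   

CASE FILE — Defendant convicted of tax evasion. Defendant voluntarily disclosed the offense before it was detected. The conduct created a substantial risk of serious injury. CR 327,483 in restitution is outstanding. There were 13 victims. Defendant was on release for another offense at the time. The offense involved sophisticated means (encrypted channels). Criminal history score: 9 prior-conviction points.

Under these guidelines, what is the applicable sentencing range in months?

Base offense level for tax evasion: 11.
S1 applies: 11 + 3 = 14.
S2 applies: 14 + 2 = 16.
S3 applies: 16 + 3 = 19.
S4 applies: 19 − 1 = 18.
S5 applies (level before this adjustment is 18 ≥ 11, so +2): 18 + 2 = 20.
S6 applies (level before this adjustment is 20 ≥ 12, so +3): 20 + 3 = 23.
Level 23 exceeds the maximum of 22; capped at 22.
Final offense level: 22.
Criminal history: 9 prior points → Category 4 (8-12).
Level 22 falls in the 14-22 band.
Grid: Level 14-22 × Category 4 = 49-62 months.

49-62 months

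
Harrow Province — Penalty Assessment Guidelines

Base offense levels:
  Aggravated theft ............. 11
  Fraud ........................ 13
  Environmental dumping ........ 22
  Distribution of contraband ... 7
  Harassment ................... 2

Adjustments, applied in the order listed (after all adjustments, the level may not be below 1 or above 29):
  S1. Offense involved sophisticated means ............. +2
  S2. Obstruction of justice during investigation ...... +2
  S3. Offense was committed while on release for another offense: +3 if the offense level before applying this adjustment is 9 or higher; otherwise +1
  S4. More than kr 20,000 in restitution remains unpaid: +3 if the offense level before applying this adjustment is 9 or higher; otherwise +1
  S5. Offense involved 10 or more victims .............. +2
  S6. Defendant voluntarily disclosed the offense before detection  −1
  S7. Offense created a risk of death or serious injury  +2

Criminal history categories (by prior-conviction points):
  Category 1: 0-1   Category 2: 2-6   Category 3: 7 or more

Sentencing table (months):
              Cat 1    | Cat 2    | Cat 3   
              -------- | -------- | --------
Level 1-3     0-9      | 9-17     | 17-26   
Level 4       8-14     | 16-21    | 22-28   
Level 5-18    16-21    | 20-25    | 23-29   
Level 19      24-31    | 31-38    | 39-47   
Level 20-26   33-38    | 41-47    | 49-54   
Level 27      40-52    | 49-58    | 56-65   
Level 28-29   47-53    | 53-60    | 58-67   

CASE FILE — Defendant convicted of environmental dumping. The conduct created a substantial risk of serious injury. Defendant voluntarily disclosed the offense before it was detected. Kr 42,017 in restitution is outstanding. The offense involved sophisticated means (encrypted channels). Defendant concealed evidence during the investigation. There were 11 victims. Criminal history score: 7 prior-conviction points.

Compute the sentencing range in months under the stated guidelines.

58-67 months

Base offense level for environmental dumping: 22.
S1 applies: 22 + 2 = 24.
S2 applies: 24 + 2 = 26.
S3 does not apply.
S4 applies (level before this adjustment is 26 ≥ 9, so +3): 26 + 3 = 29.
S5 applies: 29 + 2 = 31.
S6 applies: 31 − 1 = 30.
S7 applies: 30 + 2 = 32.
Level 32 exceeds the maximum of 29; capped at 29.
Final offense level: 29.
Criminal history: 7 prior points → Category 3 (7+).
Level 29 falls in the 28-29 band.
Grid: Level 28-29 × Category 3 = 58-67 months.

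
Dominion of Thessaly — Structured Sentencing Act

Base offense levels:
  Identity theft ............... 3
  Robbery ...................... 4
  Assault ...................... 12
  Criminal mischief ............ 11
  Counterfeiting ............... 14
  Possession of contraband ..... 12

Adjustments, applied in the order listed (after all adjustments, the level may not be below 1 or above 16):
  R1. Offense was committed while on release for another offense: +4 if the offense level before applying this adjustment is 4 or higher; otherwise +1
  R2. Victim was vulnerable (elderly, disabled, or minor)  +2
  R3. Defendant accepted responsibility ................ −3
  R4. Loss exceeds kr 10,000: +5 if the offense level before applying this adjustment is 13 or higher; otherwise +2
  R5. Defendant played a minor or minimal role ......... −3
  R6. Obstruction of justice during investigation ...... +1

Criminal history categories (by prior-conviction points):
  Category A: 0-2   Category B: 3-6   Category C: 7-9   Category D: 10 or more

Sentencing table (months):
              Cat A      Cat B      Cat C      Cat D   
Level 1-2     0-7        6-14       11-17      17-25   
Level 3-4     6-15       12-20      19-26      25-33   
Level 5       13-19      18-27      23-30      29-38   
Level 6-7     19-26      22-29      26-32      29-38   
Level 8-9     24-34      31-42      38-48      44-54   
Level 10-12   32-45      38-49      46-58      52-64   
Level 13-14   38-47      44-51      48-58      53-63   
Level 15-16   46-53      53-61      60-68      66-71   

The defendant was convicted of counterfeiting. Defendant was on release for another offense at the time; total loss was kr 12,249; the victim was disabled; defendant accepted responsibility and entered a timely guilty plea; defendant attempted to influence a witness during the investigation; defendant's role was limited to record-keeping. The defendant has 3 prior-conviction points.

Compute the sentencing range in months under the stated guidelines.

53-61 months

Base offense level for counterfeiting: 14.
R1 applies (level before this adjustment is 14 ≥ 4, so +4): 14 + 4 = 18.
R2 applies: 18 + 2 = 20.
R3 applies: 20 − 3 = 17.
R4 applies (level before this adjustment is 17 ≥ 13, so +5): 17 + 5 = 22.
R5 applies: 22 − 3 = 19.
R6 applies: 19 + 1 = 20.
Level 20 exceeds the maximum of 16; capped at 16.
Final offense level: 16.
Criminal history: 3 prior points → Category B (3-6).
Level 16 falls in the 15-16 band.
Grid: Level 15-16 × Category B = 53-61 months.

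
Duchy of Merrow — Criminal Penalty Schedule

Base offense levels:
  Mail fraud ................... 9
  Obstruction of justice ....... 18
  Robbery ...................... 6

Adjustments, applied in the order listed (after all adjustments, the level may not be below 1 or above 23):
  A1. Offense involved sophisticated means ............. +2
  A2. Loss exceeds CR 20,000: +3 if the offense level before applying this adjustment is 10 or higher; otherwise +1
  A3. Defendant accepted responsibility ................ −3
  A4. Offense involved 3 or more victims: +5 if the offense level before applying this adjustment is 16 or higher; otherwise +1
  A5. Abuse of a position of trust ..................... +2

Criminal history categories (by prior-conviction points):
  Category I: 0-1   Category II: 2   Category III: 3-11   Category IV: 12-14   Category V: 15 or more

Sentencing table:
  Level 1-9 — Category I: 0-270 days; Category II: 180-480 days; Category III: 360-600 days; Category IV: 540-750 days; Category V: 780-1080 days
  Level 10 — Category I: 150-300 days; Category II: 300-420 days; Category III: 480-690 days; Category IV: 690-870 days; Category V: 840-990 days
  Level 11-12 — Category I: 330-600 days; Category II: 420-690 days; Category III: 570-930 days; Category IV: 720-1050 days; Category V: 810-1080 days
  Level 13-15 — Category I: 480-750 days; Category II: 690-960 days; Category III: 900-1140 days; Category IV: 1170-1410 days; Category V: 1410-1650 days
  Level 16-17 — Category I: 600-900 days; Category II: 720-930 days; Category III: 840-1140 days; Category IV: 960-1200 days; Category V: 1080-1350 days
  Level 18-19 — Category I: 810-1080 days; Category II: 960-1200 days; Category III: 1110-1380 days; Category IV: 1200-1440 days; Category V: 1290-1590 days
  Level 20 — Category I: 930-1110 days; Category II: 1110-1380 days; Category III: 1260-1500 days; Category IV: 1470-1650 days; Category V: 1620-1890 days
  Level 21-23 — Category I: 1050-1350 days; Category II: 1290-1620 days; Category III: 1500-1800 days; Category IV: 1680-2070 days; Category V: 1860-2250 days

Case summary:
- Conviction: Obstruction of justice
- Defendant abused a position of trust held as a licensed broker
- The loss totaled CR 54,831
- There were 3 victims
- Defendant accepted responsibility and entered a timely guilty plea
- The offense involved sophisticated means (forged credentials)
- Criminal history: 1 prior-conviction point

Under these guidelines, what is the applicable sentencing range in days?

1050-1350 days

Base offense level for obstruction of justice: 18.
A1 applies: 18 + 2 = 20.
A2 applies (level before this adjustment is 20 ≥ 10, so +3): 20 + 3 = 23.
A3 applies: 23 − 3 = 20.
A4 applies (level before this adjustment is 20 ≥ 16, so +5): 20 + 5 = 25.
A5 applies: 25 + 2 = 27.
Level 27 exceeds the maximum of 23; capped at 23.
Final offense level: 23.
Criminal history: 1 prior point → Category I (0-1).
Level 23 falls in the 21-23 band.
Grid: Level 21-23 × Category I = 1050-1350 days.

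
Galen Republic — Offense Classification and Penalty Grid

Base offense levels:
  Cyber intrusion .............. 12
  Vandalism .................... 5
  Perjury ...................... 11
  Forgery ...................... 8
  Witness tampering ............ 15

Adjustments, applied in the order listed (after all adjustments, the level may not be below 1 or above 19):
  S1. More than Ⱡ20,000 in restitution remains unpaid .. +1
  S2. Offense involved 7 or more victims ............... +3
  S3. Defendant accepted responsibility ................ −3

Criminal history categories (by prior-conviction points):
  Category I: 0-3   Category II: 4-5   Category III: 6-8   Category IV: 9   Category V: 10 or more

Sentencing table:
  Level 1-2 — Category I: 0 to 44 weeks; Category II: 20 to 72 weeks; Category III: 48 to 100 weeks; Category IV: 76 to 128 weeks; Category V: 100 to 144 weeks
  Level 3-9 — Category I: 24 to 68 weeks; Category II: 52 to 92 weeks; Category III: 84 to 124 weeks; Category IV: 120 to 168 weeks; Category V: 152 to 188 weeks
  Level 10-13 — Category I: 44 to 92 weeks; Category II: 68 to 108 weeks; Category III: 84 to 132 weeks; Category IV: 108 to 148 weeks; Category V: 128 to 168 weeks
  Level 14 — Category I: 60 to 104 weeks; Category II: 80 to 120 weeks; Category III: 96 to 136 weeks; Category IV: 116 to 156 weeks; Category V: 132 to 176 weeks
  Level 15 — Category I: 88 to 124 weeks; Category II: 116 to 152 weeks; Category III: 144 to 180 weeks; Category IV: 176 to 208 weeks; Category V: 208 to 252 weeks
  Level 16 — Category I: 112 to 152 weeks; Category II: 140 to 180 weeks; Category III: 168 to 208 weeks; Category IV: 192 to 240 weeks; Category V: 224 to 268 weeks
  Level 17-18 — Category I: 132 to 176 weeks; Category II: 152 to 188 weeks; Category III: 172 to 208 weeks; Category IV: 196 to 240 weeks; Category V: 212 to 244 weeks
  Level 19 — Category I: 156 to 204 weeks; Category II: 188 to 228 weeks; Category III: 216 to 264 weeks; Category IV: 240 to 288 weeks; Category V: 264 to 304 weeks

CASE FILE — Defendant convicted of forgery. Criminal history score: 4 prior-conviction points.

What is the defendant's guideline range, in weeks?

52-92 weeks

Base offense level for forgery: 8.
Final offense level: 8.
Criminal history: 4 prior points → Category II (4-5).
Level 8 falls in the 3-9 band.
Grid: Level 3-9 × Category II = 52-92 weeks.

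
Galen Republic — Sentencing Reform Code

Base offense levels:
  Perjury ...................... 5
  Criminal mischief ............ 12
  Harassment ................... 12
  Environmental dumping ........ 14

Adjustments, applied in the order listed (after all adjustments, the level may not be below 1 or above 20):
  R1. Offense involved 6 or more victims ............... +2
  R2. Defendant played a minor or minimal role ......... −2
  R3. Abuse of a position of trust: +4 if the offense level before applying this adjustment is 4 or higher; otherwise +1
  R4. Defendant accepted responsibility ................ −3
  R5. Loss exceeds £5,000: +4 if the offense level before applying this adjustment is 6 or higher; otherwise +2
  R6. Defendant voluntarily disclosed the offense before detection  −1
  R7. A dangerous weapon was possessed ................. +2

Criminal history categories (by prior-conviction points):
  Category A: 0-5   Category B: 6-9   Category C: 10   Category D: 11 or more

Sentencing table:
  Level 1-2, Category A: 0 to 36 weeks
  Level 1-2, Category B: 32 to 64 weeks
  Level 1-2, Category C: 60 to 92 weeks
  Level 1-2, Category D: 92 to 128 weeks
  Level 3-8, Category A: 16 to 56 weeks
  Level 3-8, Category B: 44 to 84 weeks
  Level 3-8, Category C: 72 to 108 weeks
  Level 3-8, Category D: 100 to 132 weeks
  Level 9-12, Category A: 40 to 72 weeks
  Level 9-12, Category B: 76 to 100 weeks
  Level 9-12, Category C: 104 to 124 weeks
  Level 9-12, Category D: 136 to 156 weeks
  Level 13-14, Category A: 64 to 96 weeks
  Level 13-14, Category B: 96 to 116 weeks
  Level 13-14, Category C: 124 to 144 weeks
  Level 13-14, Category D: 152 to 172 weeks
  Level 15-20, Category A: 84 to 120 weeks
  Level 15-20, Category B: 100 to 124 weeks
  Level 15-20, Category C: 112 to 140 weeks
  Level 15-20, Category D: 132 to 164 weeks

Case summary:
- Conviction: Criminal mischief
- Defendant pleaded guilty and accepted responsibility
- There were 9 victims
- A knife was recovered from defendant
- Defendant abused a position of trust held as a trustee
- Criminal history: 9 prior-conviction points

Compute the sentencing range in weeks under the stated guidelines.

100-124 weeks

Base offense level for criminal mischief: 12.
R1 applies: 12 + 2 = 14.
R2 does not apply.
R3 applies (level before this adjustment is 14 ≥ 4, so +4): 14 + 4 = 18.
R4 applies: 18 − 3 = 15.
R5 does not apply.
R7 applies: 15 + 2 = 17.
Final offense level: 17.
Criminal history: 9 prior points → Category B (6-9).
Level 17 falls in the 15-20 band.
Grid: Level 15-20 × Category B = 100-124 weeks.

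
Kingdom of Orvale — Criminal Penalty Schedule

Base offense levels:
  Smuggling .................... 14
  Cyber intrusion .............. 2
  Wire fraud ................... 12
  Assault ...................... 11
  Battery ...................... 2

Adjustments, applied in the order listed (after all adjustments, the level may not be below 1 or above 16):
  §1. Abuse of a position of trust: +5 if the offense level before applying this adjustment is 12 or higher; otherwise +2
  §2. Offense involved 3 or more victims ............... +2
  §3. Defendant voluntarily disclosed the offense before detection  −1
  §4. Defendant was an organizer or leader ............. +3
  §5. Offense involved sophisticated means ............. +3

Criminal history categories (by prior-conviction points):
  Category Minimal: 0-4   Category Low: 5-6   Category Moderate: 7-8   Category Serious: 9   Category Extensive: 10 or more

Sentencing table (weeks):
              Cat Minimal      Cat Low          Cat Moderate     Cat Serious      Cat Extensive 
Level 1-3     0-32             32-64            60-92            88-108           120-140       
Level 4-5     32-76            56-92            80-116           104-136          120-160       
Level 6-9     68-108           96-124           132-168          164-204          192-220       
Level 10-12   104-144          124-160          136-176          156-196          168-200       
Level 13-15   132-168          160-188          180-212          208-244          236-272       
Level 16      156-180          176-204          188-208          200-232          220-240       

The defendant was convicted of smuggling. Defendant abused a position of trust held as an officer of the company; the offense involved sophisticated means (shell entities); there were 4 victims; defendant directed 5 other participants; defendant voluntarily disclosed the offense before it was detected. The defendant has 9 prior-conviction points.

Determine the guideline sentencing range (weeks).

200-232 weeks

Base offense level for smuggling: 14.
§1 applies (level before this adjustment is 14 ≥ 12, so +5): 14 + 5 = 19.
§2 applies: 19 + 2 = 21.
§3 applies: 21 − 1 = 20.
§4 applies: 20 + 3 = 23.
§5 applies: 23 + 3 = 26.
Level 26 exceeds the maximum of 16; capped at 16.
Final offense level: 16.
Criminal history: 9 prior points → Category Serious (9).
Level 16 falls in the 16 band.
Grid: Level 16 × Category Serious = 200-232 weeks.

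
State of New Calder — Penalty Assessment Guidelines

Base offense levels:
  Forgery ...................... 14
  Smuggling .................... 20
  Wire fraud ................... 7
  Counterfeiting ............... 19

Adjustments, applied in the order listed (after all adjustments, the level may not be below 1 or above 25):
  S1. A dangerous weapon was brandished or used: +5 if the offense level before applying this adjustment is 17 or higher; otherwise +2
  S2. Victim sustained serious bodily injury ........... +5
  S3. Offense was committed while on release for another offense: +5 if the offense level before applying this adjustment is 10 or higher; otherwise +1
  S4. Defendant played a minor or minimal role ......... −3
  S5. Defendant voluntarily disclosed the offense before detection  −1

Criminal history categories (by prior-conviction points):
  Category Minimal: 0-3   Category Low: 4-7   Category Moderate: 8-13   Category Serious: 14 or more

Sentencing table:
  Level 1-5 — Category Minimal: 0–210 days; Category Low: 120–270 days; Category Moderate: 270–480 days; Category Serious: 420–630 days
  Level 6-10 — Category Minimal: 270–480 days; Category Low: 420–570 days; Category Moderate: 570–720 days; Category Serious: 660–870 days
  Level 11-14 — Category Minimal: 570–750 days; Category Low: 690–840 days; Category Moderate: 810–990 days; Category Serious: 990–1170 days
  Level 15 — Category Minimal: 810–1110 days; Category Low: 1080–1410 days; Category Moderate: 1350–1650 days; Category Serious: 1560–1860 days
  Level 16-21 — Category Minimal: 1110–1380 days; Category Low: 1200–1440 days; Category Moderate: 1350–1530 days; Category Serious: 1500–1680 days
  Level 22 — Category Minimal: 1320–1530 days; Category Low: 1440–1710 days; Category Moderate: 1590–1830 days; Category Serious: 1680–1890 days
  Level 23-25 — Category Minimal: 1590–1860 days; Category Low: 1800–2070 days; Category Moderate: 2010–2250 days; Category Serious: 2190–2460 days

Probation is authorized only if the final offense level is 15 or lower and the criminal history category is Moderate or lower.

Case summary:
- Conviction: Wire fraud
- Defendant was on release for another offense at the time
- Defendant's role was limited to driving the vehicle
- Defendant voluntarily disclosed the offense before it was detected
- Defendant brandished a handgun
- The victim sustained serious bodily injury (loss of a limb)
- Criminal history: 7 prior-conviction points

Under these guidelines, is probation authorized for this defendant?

Yes

Base offense level for wire fraud: 7.
S1 applies (level before this adjustment is 7 < 17, so +2): 7 + 2 = 9.
S2 applies: 9 + 5 = 14.
S3 applies (level before this adjustment is 14 ≥ 10, so +5): 14 + 5 = 19.
S4 applies: 19 − 3 = 16.
S5 applies: 16 − 1 = 15.
Final offense level: 15.
Criminal history: 7 prior points → Category Low (4-7).
Level 15 falls in the 15 band.
Grid: Level 15 × Category Low = 1080-1410 days.
Probation check: level 15 ≤ 15 and category Low ≤ Moderate → eligible.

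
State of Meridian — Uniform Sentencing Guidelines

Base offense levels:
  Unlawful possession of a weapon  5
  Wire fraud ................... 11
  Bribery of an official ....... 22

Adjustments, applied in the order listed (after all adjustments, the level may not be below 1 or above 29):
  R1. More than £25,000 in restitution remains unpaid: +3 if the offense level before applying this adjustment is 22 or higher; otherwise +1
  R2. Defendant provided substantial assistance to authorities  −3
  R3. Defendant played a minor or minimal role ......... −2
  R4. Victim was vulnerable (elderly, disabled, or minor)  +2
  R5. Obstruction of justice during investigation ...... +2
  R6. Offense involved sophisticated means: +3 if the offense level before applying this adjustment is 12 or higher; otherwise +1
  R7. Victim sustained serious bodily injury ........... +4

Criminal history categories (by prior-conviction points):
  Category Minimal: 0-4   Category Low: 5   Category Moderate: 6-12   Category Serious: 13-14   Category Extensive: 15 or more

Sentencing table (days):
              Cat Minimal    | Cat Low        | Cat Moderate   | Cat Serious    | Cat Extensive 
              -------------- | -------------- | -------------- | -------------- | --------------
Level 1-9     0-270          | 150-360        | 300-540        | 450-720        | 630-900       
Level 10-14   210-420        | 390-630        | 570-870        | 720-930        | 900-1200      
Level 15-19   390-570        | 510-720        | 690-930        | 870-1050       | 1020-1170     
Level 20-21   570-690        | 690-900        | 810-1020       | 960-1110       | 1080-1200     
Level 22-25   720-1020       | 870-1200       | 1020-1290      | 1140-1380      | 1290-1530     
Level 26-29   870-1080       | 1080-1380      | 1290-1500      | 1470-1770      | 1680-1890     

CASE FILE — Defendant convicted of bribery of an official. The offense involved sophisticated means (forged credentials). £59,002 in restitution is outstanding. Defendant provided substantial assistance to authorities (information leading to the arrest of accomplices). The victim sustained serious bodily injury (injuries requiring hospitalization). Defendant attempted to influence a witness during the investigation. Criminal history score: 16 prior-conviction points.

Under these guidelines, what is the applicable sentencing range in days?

1680-1890 days

Base offense level for bribery of an official: 22.
R1 applies (level before this adjustment is 22 ≥ 22, so +3): 22 + 3 = 25.
R2 applies: 25 − 3 = 22.
R3 does not apply.
R5 applies: 22 + 2 = 24.
R6 applies (level before this adjustment is 24 ≥ 12, so +3): 24 + 3 = 27.
R7 applies: 27 + 4 = 31.
Level 31 exceeds the maximum of 29; capped at 29.
Final offense level: 29.
Criminal history: 16 prior points → Category Extensive (15+).
Level 29 falls in the 26-29 band.
Grid: Level 26-29 × Category Extensive = 1680-1890 days.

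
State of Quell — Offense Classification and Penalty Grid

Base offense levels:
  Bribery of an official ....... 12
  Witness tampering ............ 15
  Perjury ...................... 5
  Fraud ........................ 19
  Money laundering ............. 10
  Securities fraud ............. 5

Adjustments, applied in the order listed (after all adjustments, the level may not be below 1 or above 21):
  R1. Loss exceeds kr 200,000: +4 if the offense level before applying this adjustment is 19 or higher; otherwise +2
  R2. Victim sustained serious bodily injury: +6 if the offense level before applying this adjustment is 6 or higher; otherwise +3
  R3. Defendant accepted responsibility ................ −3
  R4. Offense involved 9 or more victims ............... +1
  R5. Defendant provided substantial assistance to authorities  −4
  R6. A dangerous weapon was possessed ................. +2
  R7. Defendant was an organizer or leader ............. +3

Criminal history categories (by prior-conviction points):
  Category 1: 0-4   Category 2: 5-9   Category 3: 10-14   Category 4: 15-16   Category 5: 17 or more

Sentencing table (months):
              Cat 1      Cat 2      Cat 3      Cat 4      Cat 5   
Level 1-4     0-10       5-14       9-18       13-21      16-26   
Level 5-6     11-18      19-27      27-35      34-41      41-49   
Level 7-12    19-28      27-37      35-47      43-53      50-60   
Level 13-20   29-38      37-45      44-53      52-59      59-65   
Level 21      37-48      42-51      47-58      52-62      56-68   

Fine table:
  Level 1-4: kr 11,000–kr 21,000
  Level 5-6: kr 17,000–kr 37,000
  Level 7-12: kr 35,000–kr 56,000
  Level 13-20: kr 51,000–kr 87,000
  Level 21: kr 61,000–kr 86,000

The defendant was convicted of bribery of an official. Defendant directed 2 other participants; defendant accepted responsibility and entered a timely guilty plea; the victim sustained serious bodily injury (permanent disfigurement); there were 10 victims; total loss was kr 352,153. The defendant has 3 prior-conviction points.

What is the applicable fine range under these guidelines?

Base offense level for bribery of an official: 12.
R1 applies (level before this adjustment is 12 < 19, so +2): 12 + 2 = 14.
R2 applies (level before this adjustment is 14 ≥ 6, so +6): 14 + 6 = 20.
R3 applies: 20 − 3 = 17.
R4 applies: 17 + 1 = 18.
R5 does not apply.
R7 applies: 18 + 3 = 21.
Final offense level: 21.
Level 21 falls in the 21 band.
Fine table: Level 21 → kr 61,000–kr 86,000.

kr 61,000–kr 86,000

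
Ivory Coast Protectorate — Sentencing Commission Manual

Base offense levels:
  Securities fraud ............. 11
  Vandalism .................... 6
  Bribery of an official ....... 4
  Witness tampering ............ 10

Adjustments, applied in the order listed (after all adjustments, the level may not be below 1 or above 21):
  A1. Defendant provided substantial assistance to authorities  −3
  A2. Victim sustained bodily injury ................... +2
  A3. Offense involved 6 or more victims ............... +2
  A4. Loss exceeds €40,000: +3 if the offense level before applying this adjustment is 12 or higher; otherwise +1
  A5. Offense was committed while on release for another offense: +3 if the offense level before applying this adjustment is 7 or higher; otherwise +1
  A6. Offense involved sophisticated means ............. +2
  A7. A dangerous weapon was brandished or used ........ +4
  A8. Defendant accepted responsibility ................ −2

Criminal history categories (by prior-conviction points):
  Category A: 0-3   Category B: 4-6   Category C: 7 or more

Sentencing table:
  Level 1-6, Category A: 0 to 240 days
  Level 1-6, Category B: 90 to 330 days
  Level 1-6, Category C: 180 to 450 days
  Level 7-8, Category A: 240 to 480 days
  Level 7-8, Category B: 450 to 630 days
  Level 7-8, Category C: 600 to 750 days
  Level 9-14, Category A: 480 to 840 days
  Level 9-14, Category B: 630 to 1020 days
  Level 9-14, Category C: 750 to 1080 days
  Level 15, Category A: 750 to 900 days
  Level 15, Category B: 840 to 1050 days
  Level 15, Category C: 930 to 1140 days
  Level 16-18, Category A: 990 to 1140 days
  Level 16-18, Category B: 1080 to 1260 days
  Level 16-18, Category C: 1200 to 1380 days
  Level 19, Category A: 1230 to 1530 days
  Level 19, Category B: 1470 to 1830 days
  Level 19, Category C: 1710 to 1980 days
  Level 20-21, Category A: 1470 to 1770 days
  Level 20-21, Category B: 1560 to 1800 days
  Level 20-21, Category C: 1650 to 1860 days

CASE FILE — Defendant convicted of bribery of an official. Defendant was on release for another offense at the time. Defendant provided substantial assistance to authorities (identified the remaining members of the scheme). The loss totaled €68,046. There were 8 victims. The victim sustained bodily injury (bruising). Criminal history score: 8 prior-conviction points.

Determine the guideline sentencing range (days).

Base offense level for bribery of an official: 4.
A1 applies: 4 − 3 = 1.
A2 applies: 1 + 2 = 3.
A3 applies: 3 + 2 = 5.
A4 applies (level before this adjustment is 5 < 12, so +1): 5 + 1 = 6.
A5 applies (level before this adjustment is 6 < 7, so +1): 6 + 1 = 7.
A6 does not apply.
A7 does not apply.
Final offense level: 7.
Criminal history: 8 prior points → Category C (7+).
Level 7 falls in the 7-8 band.
Grid: Level 7-8 × Category C = 600-750 days.

600-750 days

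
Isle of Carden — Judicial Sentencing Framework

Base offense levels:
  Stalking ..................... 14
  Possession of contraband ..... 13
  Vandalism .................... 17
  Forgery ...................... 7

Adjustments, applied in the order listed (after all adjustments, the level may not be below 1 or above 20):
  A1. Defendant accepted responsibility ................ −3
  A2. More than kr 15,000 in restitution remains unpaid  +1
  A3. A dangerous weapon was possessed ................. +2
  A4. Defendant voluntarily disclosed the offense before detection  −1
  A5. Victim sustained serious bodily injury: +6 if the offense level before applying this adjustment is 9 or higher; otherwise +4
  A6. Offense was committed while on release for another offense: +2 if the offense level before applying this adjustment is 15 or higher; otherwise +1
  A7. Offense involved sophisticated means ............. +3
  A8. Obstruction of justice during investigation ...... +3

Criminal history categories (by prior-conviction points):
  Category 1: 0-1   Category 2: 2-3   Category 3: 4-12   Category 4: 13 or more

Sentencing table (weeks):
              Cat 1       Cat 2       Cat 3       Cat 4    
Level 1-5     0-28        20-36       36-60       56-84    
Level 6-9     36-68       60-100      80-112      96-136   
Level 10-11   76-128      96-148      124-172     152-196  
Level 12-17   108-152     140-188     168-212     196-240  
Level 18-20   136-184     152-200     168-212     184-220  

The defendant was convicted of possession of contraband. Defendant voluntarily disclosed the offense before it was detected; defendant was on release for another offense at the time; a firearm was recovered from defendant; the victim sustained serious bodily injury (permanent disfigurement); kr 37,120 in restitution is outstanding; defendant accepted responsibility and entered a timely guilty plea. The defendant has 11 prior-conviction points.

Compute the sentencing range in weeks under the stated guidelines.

168-212 weeks

Base offense level for possession of contraband: 13.
A1 applies: 13 − 3 = 10.
A2 applies: 10 + 1 = 11.
A3 applies: 11 + 2 = 13.
A4 applies: 13 − 1 = 12.
A5 applies (level before this adjustment is 12 ≥ 9, so +6): 12 + 6 = 18.
A6 applies (level before this adjustment is 18 ≥ 15, so +2): 18 + 2 = 20.
A7 does not apply.
Final offense level: 20.
Criminal history: 11 prior points → Category 3 (4-12).
Level 20 falls in the 18-20 band.
Grid: Level 18-20 × Category 3 = 168-212 weeks.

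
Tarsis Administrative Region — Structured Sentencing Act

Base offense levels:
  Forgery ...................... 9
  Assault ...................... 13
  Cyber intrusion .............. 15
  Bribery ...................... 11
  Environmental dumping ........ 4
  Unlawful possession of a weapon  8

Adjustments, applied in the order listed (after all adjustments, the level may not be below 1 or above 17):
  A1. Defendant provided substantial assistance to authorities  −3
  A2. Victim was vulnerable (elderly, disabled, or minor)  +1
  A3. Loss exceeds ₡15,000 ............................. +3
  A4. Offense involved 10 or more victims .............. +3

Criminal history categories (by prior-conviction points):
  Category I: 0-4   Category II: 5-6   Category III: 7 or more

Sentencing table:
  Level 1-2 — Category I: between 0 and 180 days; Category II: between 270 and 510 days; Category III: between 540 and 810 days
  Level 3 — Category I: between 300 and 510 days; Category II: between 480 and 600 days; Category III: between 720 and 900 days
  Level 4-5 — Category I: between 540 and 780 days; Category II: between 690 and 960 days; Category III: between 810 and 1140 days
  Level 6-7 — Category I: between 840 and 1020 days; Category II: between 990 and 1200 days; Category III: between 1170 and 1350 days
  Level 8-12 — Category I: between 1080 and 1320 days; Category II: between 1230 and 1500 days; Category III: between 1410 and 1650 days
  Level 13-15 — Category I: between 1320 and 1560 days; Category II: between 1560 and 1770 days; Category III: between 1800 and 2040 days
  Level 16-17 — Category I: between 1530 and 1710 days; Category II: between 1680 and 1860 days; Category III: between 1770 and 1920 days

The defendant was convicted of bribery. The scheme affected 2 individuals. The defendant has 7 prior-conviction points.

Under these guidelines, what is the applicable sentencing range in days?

1410-1650 days

Base offense level for bribery: 11.
Final offense level: 11.
Criminal history: 7 prior points → Category III (7+).
Level 11 falls in the 8-12 band.
Grid: Level 8-12 × Category III = 1410-1650 days.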